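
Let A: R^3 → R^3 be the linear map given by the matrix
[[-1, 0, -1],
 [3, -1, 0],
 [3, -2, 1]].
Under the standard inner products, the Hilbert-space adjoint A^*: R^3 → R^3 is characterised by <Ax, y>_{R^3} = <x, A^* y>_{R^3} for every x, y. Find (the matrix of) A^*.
A^* = A^T =
[[-1, 3, 3],
 [0, -1, -2],
 [-1, 0, 1]]

For real matrices with standard dot products, the defining identity <Ax, y> = <x, A^* y> gives (Ax)^T y = x^T (A^*) y, i.e. x^T A^T y = x^T (A^*) y. Since this holds for all x, y, we must have A^* = A^T. Therefore
A^* =
[[-1, 3, 3],
 [0, -1, -2],
 [-1, 0, 1]].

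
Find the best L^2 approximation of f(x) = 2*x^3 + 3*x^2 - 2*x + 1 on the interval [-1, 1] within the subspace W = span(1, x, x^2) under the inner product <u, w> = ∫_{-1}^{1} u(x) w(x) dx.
g(x) = 3*x^2 - 4*x/5 + 1

The best approximation g ∈ W is the orthogonal projection of f onto W. Writing g = a_0 + a_1 x + a_2 x^2, the coefficients solve the normal equations G · a = b where
  G_{ij} = <φ_i, φ_j> and b_i = <f, φ_i>, with φ_0 = 1, φ_1 = x, φ_2 = x^2.
G =
  [2, 0, 2/3]
  [0, 2/3, 0]
  [2/3, 0, 2/5],
b = (4, -8/15, 28/15).
Solving gives a_0 = 1, a_1 = -4/5, a_2 = 3, so
  g(x) = 3*x^2 - 4*x/5 + 1.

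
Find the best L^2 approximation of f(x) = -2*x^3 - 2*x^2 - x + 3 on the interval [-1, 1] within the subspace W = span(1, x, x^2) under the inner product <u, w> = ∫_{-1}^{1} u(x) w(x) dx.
g(x) = -2*x^2 - 11*x/5 + 3

The best approximation g ∈ W is the orthogonal projection of f onto W. Writing g = a_0 + a_1 x + a_2 x^2, the coefficients solve the normal equations G · a = b where
  G_{ij} = <φ_i, φ_j> and b_i = <f, φ_i>, with φ_0 = 1, φ_1 = x, φ_2 = x^2.
G =
  [2, 0, 2/3]
  [0, 2/3, 0]
  [2/3, 0, 2/5],
b = (14/3, -22/15, 6/5).
Solving gives a_0 = 3, a_1 = -11/5, a_2 = -2, so
  g(x) = -2*x^2 - 11*x/5 + 3.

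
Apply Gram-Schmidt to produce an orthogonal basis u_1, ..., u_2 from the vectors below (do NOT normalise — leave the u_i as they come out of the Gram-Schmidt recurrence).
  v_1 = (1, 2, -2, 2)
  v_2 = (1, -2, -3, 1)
Orthogonal basis:
  u_1 = (1, 2, -2, 2)
  u_2 = (8/13, -36/13, -29/13, 3/13)

Apply the Gram-Schmidt recurrence
  u_1 = v_1
  u_i = v_i − Σ_{j<i} ((v_i · u_j) / (u_j · u_j)) · u_j.

Step by step this gives:
  u_1 = (1, 2, -2, 2)
  u_2 = (8/13, -36/13, -29/13, 3/13)

Orthogonality check:
  u_2 · u_1 = 0 (should be 0)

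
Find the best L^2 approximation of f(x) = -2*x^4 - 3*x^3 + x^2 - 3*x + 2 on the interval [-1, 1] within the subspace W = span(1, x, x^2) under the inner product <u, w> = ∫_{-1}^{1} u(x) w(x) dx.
g(x) = -5*x^2/7 - 24*x/5 + 76/35

The best approximation g ∈ W is the orthogonal projection of f onto W. Writing g = a_0 + a_1 x + a_2 x^2, the coefficients solve the normal equations G · a = b where
  G_{ij} = <φ_i, φ_j> and b_i = <f, φ_i>, with φ_0 = 1, φ_1 = x, φ_2 = x^2.
G =
  [2, 0, 2/3]
  [0, 2/3, 0]
  [2/3, 0, 2/5],
b = (58/15, -16/5, 122/105).
Solving gives a_0 = 76/35, a_1 = -24/5, a_2 = -5/7, so
  g(x) = -5*x^2/7 - 24*x/5 + 76/35.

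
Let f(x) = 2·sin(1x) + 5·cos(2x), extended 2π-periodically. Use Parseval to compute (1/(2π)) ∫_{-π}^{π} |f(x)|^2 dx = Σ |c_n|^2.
Σ |c_n|^2 = 29/2

Expand |f|^2 and use orthogonality of {sin(nx), cos(mx)} on [-π, π]:
  ∫_{-π}^{π} sin(nx)^2 dx = π, ∫ cos(mx)^2 dx = π, and cross terms integrate to 0.
So ∫_{-π}^{π} f(x)^2 dx = 2^2 · π + 5^2 · π = (4 + 25)π.
Divide by 2π: (4 + 25)/2 = 29/2.
By Parseval, this equals Σ |c_n|^2.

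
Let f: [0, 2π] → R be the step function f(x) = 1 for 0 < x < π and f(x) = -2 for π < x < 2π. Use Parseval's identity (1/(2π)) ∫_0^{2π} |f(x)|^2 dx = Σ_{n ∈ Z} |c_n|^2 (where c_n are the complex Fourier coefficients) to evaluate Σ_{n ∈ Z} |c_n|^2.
Σ |c_n|^2 = 5/2

Parseval equates the L^2 energy of f (normalised by 1/(2π)) with the ℓ^2 sum of its Fourier coefficients: (1/(2π)) ∫_0^{2π} |f|^2 = Σ |c_n|^2.
Compute the left side: (1/(2π)) [∫_0^π 1^2 dx + ∫_π^{2π} (-2)^2 dx] = (1/(2π)) · (1π + 4π) = (1 + 4)/2 = 5/2.
So Σ_{n ∈ Z} |c_n|^2 = 5/2.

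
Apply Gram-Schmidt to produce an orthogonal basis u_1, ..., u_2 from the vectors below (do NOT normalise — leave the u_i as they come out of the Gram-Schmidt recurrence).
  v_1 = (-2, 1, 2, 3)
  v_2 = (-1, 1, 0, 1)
Orthogonal basis:
  u_1 = (-2, 1, 2, 3)
  u_2 = (-1/3, 2/3, -2/3, 0)

Apply the Gram-Schmidt recurrence
  u_1 = v_1
  u_i = v_i − Σ_{j<i} ((v_i · u_j) / (u_j · u_j)) · u_j.

Step by step this gives:
  u_1 = (-2, 1, 2, 3)
  u_2 = (-1/3, 2/3, -2/3, 0)

Orthogonality check:
  u_2 · u_1 = 0 (should be 0)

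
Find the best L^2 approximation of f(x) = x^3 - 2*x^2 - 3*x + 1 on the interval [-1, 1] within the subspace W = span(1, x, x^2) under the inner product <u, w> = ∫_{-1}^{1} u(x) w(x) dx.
g(x) = -2*x^2 - 12*x/5 + 1

The best approximation g ∈ W is the orthogonal projection of f onto W. Writing g = a_0 + a_1 x + a_2 x^2, the coefficients solve the normal equations G · a = b where
  G_{ij} = <φ_i, φ_j> and b_i = <f, φ_i>, with φ_0 = 1, φ_1 = x, φ_2 = x^2.
G =
  [2, 0, 2/3]
  [0, 2/3, 0]
  [2/3, 0, 2/5],
b = (2/3, -8/5, -2/15).
Solving gives a_0 = 1, a_1 = -12/5, a_2 = -2, so
  g(x) = -2*x^2 - 12*x/5 + 1.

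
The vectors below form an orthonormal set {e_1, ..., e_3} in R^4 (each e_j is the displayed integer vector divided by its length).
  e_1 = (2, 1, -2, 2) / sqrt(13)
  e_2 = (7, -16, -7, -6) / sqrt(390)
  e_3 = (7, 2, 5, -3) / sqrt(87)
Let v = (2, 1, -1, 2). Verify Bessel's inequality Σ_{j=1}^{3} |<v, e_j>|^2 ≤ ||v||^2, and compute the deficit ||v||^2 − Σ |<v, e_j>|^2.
Σ |<v, e_j>|^2 = 2819/290; ||v||^2 = 10; deficit = 81/290

Write each e_j = u_j / sqrt(<u_j, u_j>) where u_j is the displayed integer vector. Then <v, e_j> = <v, u_j> / sqrt(<u_j, u_j>), so |<v, e_j>|^2 = <v, u_j>^2 / <u_j, u_j>.
Coefficients: <v, e_1> = 11/sqrt(13), <v, e_2> = -7/sqrt(390), <v, e_3> = 5/sqrt(87).
Square and sum: Σ |<v, e_j>|^2 = 2819/290.
Compute ||v||^2 = v·v = 10.
Deficit = 10 − 2819/290 = 81/290 ≥ 0, confirming Bessel's inequality. (The deficit equals ||v − Σ <v,e_j> e_j||^2, the squared distance from v to span{e_j}.)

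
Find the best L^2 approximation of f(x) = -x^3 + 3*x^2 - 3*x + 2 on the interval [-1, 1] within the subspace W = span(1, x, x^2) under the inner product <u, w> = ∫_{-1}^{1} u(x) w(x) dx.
g(x) = 3*x^2 - 18*x/5 + 2

The best approximation g ∈ W is the orthogonal projection of f onto W. Writing g = a_0 + a_1 x + a_2 x^2, the coefficients solve the normal equations G · a = b where
  G_{ij} = <φ_i, φ_j> and b_i = <f, φ_i>, with φ_0 = 1, φ_1 = x, φ_2 = x^2.
G =
  [2, 0, 2/3]
  [0, 2/3, 0]
  [2/3, 0, 2/5],
b = (6, -12/5, 38/15).
Solving gives a_0 = 2, a_1 = -18/5, a_2 = 3, so
  g(x) = 3*x^2 - 18*x/5 + 2.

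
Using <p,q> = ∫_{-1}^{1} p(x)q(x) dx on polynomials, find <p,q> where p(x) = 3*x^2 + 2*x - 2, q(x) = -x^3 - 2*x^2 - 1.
<p,q> = 22/15

Expand the product: p(x)·q(x) = -3*x^5 - 8*x^4 - 2*x^3 + x^2 - 2*x + 2.
∫_{-1}^{1} of each monomial x^k gives [2/(k+1) if k even, 0 if k odd]. Integrating term-by-term (or equivalently evaluating the antiderivative F(x) = -x^6/2 - 8*x^5/5 - x^4/2 + x^3/3 - x^2 + 2*x at the endpoints):
  F(1) − F(−1) = -19/15 − (-41/15) = 22/15.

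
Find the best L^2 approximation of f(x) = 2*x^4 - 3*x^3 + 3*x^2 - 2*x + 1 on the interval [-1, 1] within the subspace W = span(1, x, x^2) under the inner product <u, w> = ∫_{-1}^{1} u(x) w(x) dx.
g(x) = 33*x^2/7 - 19*x/5 + 29/35

The best approximation g ∈ W is the orthogonal projection of f onto W. Writing g = a_0 + a_1 x + a_2 x^2, the coefficients solve the normal equations G · a = b where
  G_{ij} = <φ_i, φ_j> and b_i = <f, φ_i>, with φ_0 = 1, φ_1 = x, φ_2 = x^2.
G =
  [2, 0, 2/3]
  [0, 2/3, 0]
  [2/3, 0, 2/5],
b = (24/5, -38/15, 256/105).
Solving gives a_0 = 29/35, a_1 = -19/5, a_2 = 33/7, so
  g(x) = 33*x^2/7 - 19*x/5 + 29/35.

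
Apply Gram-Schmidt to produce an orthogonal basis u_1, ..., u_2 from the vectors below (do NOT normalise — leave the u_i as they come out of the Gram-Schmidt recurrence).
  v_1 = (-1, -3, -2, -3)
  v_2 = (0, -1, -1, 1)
Orthogonal basis:
  u_1 = (-1, -3, -2, -3)
  u_2 = (2/23, -17/23, -19/23, 29/23)

Apply the Gram-Schmidt recurrence
  u_1 = v_1
  u_i = v_i − Σ_{j<i} ((v_i · u_j) / (u_j · u_j)) · u_j.

Step by step this gives:
  u_1 = (-1, -3, -2, -3)
  u_2 = (2/23, -17/23, -19/23, 29/23)

Orthogonality check:
  u_2 · u_1 = 0 (should be 0)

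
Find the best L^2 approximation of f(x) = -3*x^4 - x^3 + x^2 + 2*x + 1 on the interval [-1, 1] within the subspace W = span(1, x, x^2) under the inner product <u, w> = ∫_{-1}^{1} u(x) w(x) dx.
g(x) = -11*x^2/7 + 7*x/5 + 44/35

The best approximation g ∈ W is the orthogonal projection of f onto W. Writing g = a_0 + a_1 x + a_2 x^2, the coefficients solve the normal equations G · a = b where
  G_{ij} = <φ_i, φ_j> and b_i = <f, φ_i>, with φ_0 = 1, φ_1 = x, φ_2 = x^2.
G =
  [2, 0, 2/3]
  [0, 2/3, 0]
  [2/3, 0, 2/5],
b = (22/15, 14/15, 22/105).
Solving gives a_0 = 44/35, a_1 = 7/5, a_2 = -11/7, so
  g(x) = -11*x^2/7 + 7*x/5 + 44/35.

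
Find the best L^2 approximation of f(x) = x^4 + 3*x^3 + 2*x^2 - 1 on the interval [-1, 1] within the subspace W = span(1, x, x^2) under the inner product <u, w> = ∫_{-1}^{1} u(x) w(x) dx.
g(x) = 20*x^2/7 + 9*x/5 - 38/35

The best approximation g ∈ W is the orthogonal projection of f onto W. Writing g = a_0 + a_1 x + a_2 x^2, the coefficients solve the normal equations G · a = b where
  G_{ij} = <φ_i, φ_j> and b_i = <f, φ_i>, with φ_0 = 1, φ_1 = x, φ_2 = x^2.
G =
  [2, 0, 2/3]
  [0, 2/3, 0]
  [2/3, 0, 2/5],
b = (-4/15, 6/5, 44/105).
Solving gives a_0 = -38/35, a_1 = 9/5, a_2 = 20/7, so
  g(x) = 20*x^2/7 + 9*x/5 - 38/35.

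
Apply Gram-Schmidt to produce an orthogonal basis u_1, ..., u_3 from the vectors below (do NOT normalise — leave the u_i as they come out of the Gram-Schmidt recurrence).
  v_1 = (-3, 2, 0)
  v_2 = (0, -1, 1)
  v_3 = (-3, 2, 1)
Orthogonal basis:
  u_1 = (-3, 2, 0)
  u_2 = (-6/13, -9/13, 1)
  u_3 = (3/11, 9/22, 9/22)

Apply the Gram-Schmidt recurrence
  u_1 = v_1
  u_i = v_i − Σ_{j<i} ((v_i · u_j) / (u_j · u_j)) · u_j.

Step by step this gives:
  u_1 = (-3, 2, 0)
  u_2 = (-6/13, -9/13, 1)
  u_3 = (3/11, 9/22, 9/22)

Orthogonality check:
  u_2 · u_1 = 0 (should be 0)
  u_3 · u_1 = 0 (should be 0)
  u_3 · u_2 = 0 (should be 0)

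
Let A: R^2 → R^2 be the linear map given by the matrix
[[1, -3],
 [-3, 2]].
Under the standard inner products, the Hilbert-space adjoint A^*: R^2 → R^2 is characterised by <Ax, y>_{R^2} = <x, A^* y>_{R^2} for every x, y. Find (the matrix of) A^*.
A^* = A^T =
[[1, -3],
 [-3, 2]]

For real matrices with standard dot products, the defining identity <Ax, y> = <x, A^* y> gives (Ax)^T y = x^T (A^*) y, i.e. x^T A^T y = x^T (A^*) y. Since this holds for all x, y, we must have A^* = A^T. Therefore
A^* =
[[1, -3],
 [-3, 2]].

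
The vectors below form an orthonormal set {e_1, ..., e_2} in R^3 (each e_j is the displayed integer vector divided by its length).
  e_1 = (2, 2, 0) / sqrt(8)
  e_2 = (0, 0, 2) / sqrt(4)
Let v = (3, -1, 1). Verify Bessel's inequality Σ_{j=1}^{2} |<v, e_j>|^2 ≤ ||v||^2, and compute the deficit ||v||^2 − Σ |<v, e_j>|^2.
Σ |<v, e_j>|^2 = 3; ||v||^2 = 11; deficit = 8

Write each e_j = u_j / sqrt(<u_j, u_j>) where u_j is the displayed integer vector. Then <v, e_j> = <v, u_j> / sqrt(<u_j, u_j>), so |<v, e_j>|^2 = <v, u_j>^2 / <u_j, u_j>.
Coefficients: <v, e_1> = 4/sqrt(8), <v, e_2> = 2/sqrt(4).
Square and sum: Σ |<v, e_j>|^2 = 3.
Compute ||v||^2 = v·v = 11.
Deficit = 11 − 3 = 8 ≥ 0, confirming Bessel's inequality. (The deficit equals ||v − Σ <v,e_j> e_j||^2, the squared distance from v to span{e_j}.)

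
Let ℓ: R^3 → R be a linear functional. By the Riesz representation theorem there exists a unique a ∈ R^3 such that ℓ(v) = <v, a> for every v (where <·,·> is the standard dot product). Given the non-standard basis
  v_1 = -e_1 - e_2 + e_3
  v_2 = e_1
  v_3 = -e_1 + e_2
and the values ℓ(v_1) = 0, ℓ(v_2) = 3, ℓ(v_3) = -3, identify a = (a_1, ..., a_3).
a = (3, 0, 3)

Write a = (a_1, ..., a_3) in the standard basis. For each basis vector v_i, ℓ(v_i) = <v_i, a> is a linear equation in the a_j's. Collect the n equations into a matrix system V a = ℓ, where row i of V is v_i (expressed in the standard basis). Since V is invertible (lower-triangular with 1s on the diagonal, up to permutation), solve by back-substitution:
  V =
[[-1, -1, 1],
 [1, 0, 0],
 [-1, 1, 0]]
  V a = (0, 3, -3)
Solving gives a = (3, 0, 3).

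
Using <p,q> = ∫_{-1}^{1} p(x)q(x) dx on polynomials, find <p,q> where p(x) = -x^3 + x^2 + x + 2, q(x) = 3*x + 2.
<p,q> = 152/15

Expand the product: p(x)·q(x) = -3*x^4 + x^3 + 5*x^2 + 8*x + 4.
∫_{-1}^{1} of each monomial x^k gives [2/(k+1) if k even, 0 if k odd]. Integrating term-by-term (or equivalently evaluating the antiderivative F(x) = -3*x^5/5 + x^4/4 + 5*x^3/3 + 4*x^2 + 4*x at the endpoints):
  F(1) − F(−1) = 559/60 − (-49/60) = 152/15.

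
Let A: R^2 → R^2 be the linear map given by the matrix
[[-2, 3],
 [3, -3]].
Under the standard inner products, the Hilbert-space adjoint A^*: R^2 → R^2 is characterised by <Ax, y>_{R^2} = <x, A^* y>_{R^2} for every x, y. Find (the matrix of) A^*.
A^* = A^T =
[[-2, 3],
 [3, -3]]

For real matrices with standard dot products, the defining identity <Ax, y> = <x, A^* y> gives (Ax)^T y = x^T (A^*) y, i.e. x^T A^T y = x^T (A^*) y. Since this holds for all x, y, we must have A^* = A^T. Therefore
A^* =
[[-2, 3],
 [3, -3]].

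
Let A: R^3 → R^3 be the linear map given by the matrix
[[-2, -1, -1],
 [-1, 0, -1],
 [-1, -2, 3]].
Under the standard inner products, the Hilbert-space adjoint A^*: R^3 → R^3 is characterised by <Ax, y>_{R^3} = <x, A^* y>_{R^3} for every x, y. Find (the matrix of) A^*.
A^* = A^T =
[[-2, -1, -1],
 [-1, 0, -2],
 [-1, -1, 3]]

For real matrices with standard dot products, the defining identity <Ax, y> = <x, A^* y> gives (Ax)^T y = x^T (A^*) y, i.e. x^T A^T y = x^T (A^*) y. Since this holds for all x, y, we must have A^* = A^T. Therefore
A^* =
[[-2, -1, -1],
 [-1, 0, -2],
 [-1, -1, 3]].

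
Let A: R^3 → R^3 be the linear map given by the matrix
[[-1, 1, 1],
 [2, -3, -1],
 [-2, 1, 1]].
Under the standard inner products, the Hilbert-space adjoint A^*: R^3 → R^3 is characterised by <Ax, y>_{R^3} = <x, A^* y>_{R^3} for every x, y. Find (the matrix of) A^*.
A^* = A^T =
[[-1, 2, -2],
 [1, -3, 1],
 [1, -1, 1]]

For real matrices with standard dot products, the defining identity <Ax, y> = <x, A^* y> gives (Ax)^T y = x^T (A^*) y, i.e. x^T A^T y = x^T (A^*) y. Since this holds for all x, y, we must have A^* = A^T. Therefore
A^* =
[[-1, 2, -2],
 [1, -3, 1],
 [1, -1, 1]].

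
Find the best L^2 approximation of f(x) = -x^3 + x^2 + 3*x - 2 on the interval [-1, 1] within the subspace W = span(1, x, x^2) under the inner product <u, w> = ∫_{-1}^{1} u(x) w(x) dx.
g(x) = x^2 + 12*x/5 - 2

The best approximation g ∈ W is the orthogonal projection of f onto W. Writing g = a_0 + a_1 x + a_2 x^2, the coefficients solve the normal equations G · a = b where
  G_{ij} = <φ_i, φ_j> and b_i = <f, φ_i>, with φ_0 = 1, φ_1 = x, φ_2 = x^2.
G =
  [2, 0, 2/3]
  [0, 2/3, 0]
  [2/3, 0, 2/5],
b = (-10/3, 8/5, -14/15).
Solving gives a_0 = -2, a_1 = 12/5, a_2 = 1, so
  g(x) = x^2 + 12*x/5 - 2.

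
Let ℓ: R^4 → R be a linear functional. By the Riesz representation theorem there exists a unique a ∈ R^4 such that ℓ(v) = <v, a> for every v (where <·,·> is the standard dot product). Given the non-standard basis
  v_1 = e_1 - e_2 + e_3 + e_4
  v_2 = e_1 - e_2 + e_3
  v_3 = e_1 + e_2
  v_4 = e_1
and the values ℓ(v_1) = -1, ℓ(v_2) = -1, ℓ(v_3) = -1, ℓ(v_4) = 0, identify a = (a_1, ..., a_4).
a = (0, -1, -2, 0)

Write a = (a_1, ..., a_4) in the standard basis. For each basis vector v_i, ℓ(v_i) = <v_i, a> is a linear equation in the a_j's. Collect the n equations into a matrix system V a = ℓ, where row i of V is v_i (expressed in the standard basis). Since V is invertible (lower-triangular with 1s on the diagonal, up to permutation), solve by back-substitution:
  V =
[[1, -1, 1, 1],
 [1, -1, 1, 0],
 [1, 1, 0, 0],
 [1, 0, 0, 0]]
  V a = (-1, -1, -1, 0)
Solving gives a = (0, -1, -2, 0).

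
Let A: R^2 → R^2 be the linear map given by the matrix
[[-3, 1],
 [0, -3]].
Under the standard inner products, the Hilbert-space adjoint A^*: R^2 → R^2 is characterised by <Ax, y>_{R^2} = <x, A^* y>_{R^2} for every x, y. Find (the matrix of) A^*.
A^* = A^T =
[[-3, 0],
 [1, -3]]

For real matrices with standard dot products, the defining identity <Ax, y> = <x, A^* y> gives (Ax)^T y = x^T (A^*) y, i.e. x^T A^T y = x^T (A^*) y. Since this holds for all x, y, we must have A^* = A^T. Therefore
A^* =
[[-3, 0],
 [1, -3]].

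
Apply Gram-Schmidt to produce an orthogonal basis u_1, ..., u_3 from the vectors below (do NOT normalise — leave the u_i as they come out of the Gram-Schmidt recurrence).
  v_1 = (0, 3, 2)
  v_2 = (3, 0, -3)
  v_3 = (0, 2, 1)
Orthogonal basis:
  u_1 = (0, 3, 2)
  u_2 = (3, 18/13, -27/13)
  u_3 = (-3/22, 1/11, -3/22)

Apply the Gram-Schmidt recurrence
  u_1 = v_1
  u_i = v_i − Σ_{j<i} ((v_i · u_j) / (u_j · u_j)) · u_j.

Step by step this gives:
  u_1 = (0, 3, 2)
  u_2 = (3, 18/13, -27/13)
  u_3 = (-3/22, 1/11, -3/22)

Orthogonality check:
  u_2 · u_1 = 0 (should be 0)
  u_3 · u_1 = 0 (should be 0)
  u_3 · u_2 = 0 (should be 0)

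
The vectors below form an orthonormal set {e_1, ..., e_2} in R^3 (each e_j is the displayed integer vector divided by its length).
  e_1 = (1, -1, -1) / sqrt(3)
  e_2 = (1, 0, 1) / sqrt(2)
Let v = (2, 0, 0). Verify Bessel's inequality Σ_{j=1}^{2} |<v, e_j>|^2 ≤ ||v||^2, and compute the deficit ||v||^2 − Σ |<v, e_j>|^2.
Σ |<v, e_j>|^2 = 10/3; ||v||^2 = 4; deficit = 2/3

Write each e_j = u_j / sqrt(<u_j, u_j>) where u_j is the displayed integer vector. Then <v, e_j> = <v, u_j> / sqrt(<u_j, u_j>), so |<v, e_j>|^2 = <v, u_j>^2 / <u_j, u_j>.
Coefficients: <v, e_1> = 2/sqrt(3), <v, e_2> = 2/sqrt(2).
Square and sum: Σ |<v, e_j>|^2 = 10/3.
Compute ||v||^2 = v·v = 4.
Deficit = 4 − 10/3 = 2/3 ≥ 0, confirming Bessel's inequality. (The deficit equals ||v − Σ <v,e_j> e_j||^2, the squared distance from v to span{e_j}.)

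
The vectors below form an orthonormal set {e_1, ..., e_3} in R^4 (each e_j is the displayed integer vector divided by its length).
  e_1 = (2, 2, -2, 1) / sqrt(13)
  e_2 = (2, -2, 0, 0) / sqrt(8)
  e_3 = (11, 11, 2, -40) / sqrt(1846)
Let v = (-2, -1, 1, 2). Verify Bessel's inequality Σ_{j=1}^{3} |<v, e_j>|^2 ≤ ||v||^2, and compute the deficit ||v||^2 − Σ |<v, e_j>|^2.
Σ |<v, e_j>|^2 = 706/71; ||v||^2 = 10; deficit = 4/71

Write each e_j = u_j / sqrt(<u_j, u_j>) where u_j is the displayed integer vector. Then <v, e_j> = <v, u_j> / sqrt(<u_j, u_j>), so |<v, e_j>|^2 = <v, u_j>^2 / <u_j, u_j>.
Coefficients: <v, e_1> = -6/sqrt(13), <v, e_2> = -2/sqrt(8), <v, e_3> = -111/sqrt(1846).
Square and sum: Σ |<v, e_j>|^2 = 706/71.
Compute ||v||^2 = v·v = 10.
Deficit = 10 − 706/71 = 4/71 ≥ 0, confirming Bessel's inequality. (The deficit equals ||v − Σ <v,e_j> e_j||^2, the squared distance from v to span{e_j}.)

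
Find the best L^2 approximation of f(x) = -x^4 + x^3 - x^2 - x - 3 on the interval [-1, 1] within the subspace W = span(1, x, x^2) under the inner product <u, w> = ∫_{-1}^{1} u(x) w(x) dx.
g(x) = -13*x^2/7 - 2*x/5 - 102/35

The best approximation g ∈ W is the orthogonal projection of f onto W. Writing g = a_0 + a_1 x + a_2 x^2, the coefficients solve the normal equations G · a = b where
  G_{ij} = <φ_i, φ_j> and b_i = <f, φ_i>, with φ_0 = 1, φ_1 = x, φ_2 = x^2.
G =
  [2, 0, 2/3]
  [0, 2/3, 0]
  [2/3, 0, 2/5],
b = (-106/15, -4/15, -94/35).
Solving gives a_0 = -102/35, a_1 = -2/5, a_2 = -13/7, so
  g(x) = -13*x^2/7 - 2*x/5 - 102/35.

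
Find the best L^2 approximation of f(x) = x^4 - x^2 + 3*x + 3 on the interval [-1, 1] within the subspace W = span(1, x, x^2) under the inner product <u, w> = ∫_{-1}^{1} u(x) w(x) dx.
g(x) = -x^2/7 + 3*x + 102/35

The best approximation g ∈ W is the orthogonal projection of f onto W. Writing g = a_0 + a_1 x + a_2 x^2, the coefficients solve the normal equations G · a = b where
  G_{ij} = <φ_i, φ_j> and b_i = <f, φ_i>, with φ_0 = 1, φ_1 = x, φ_2 = x^2.
G =
  [2, 0, 2/3]
  [0, 2/3, 0]
  [2/3, 0, 2/5],
b = (86/15, 2, 66/35).
Solving gives a_0 = 102/35, a_1 = 3, a_2 = -1/7, so
  g(x) = -x^2/7 + 3*x + 102/35.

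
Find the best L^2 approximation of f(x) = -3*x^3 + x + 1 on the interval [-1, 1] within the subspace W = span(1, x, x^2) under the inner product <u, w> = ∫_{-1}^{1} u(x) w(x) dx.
g(x) = 1 - 4*x/5

The best approximation g ∈ W is the orthogonal projection of f onto W. Writing g = a_0 + a_1 x + a_2 x^2, the coefficients solve the normal equations G · a = b where
  G_{ij} = <φ_i, φ_j> and b_i = <f, φ_i>, with φ_0 = 1, φ_1 = x, φ_2 = x^2.
G =
  [2, 0, 2/3]
  [0, 2/3, 0]
  [2/3, 0, 2/5],
b = (2, -8/15, 2/3).
Solving gives a_0 = 1, a_1 = -4/5, a_2 = 0, so
  g(x) = 1 - 4*x/5.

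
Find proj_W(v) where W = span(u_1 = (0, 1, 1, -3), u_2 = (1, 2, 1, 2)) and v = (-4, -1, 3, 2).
proj_W(v) = (-1/101, -39/101, -38/101, 109/101)

Set up U = [u_1 | ... | u_2] ∈ R^(4×2). The projector onto W = col(U) is P = U (U^T U)^(-1) U^T.
Compute U^T U =
  [11, -3]
  [-3, 10],
and U^T v = (-4, 1).
Solve U^T U · c = U^T v for the coefficients: c = (-37/101, -1/101). The projection is proj_W(v) = U c.
Check: (v - proj_W(v)) · u_1 = 0  (should be 0).
Check: (v - proj_W(v)) · u_2 = 0  (should be 0).
Result: proj_W(v) = (-1/101, -39/101, -38/101, 109/101).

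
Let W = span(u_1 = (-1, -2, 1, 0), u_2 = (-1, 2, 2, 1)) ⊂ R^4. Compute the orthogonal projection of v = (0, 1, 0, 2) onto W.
proj_W(v) = (-6/59, 76/59, 28/59, 22/59)

Set up U = [u_1 | ... | u_2] ∈ R^(4×2). The projector onto W = col(U) is P = U (U^T U)^(-1) U^T.
Compute U^T U =
  [6, -1]
  [-1, 10],
and U^T v = (-2, 4).
Solve U^T U · c = U^T v for the coefficients: c = (-16/59, 22/59). The projection is proj_W(v) = U c.
Check: (v - proj_W(v)) · u_1 = 0  (should be 0).
Check: (v - proj_W(v)) · u_2 = 0  (should be 0).
Result: proj_W(v) = (-6/59, 76/59, 28/59, 22/59).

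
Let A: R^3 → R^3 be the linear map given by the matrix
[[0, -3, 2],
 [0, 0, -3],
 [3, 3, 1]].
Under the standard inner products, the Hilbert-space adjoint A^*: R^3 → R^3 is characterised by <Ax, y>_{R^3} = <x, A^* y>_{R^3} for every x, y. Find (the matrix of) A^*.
A^* = A^T =
[[0, 0, 3],
 [-3, 0, 3],
 [2, -3, 1]]

For real matrices with standard dot products, the defining identity <Ax, y> = <x, A^* y> gives (Ax)^T y = x^T (A^*) y, i.e. x^T A^T y = x^T (A^*) y. Since this holds for all x, y, we must have A^* = A^T. Therefore
A^* =
[[0, 0, 3],
 [-3, 0, 3],
 [2, -3, 1]].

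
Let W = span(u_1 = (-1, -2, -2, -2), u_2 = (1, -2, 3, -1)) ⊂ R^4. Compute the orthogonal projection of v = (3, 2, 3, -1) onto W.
proj_W(v) = (131/97, 50/97, 315/97, 103/97)

Set up U = [u_1 | ... | u_2] ∈ R^(4×2). The projector onto W = col(U) is P = U (U^T U)^(-1) U^T.
Compute U^T U =
  [13, -1]
  [-1, 15],
and U^T v = (-11, 9).
Solve U^T U · c = U^T v for the coefficients: c = (-78/97, 53/97). The projection is proj_W(v) = U c.
Check: (v - proj_W(v)) · u_1 = 0  (should be 0).
Check: (v - proj_W(v)) · u_2 = 0  (should be 0).
Result: proj_W(v) = (131/97, 50/97, 315/97, 103/97).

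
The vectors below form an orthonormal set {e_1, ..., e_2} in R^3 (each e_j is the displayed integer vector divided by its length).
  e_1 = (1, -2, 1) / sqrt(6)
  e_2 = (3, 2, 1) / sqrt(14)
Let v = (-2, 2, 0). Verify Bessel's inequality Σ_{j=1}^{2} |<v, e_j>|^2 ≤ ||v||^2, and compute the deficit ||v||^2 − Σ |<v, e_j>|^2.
Σ |<v, e_j>|^2 = 44/7; ||v||^2 = 8; deficit = 12/7

Write each e_j = u_j / sqrt(<u_j, u_j>) where u_j is the displayed integer vector. Then <v, e_j> = <v, u_j> / sqrt(<u_j, u_j>), so |<v, e_j>|^2 = <v, u_j>^2 / <u_j, u_j>.
Coefficients: <v, e_1> = -6/sqrt(6), <v, e_2> = -2/sqrt(14).
Square and sum: Σ |<v, e_j>|^2 = 44/7.
Compute ||v||^2 = v·v = 8.
Deficit = 8 − 44/7 = 12/7 ≥ 0, confirming Bessel's inequality. (The deficit equals ||v − Σ <v,e_j> e_j||^2, the squared distance from v to span{e_j}.)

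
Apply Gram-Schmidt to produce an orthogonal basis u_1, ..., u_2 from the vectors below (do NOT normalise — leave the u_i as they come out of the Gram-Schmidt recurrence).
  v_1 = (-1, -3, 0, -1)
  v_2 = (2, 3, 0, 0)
Orthogonal basis:
  u_1 = (-1, -3, 0, -1)
  u_2 = (1, 0, 0, -1)

Apply the Gram-Schmidt recurrence
  u_1 = v_1
  u_i = v_i − Σ_{j<i} ((v_i · u_j) / (u_j · u_j)) · u_j.

Step by step this gives:
  u_1 = (-1, -3, 0, -1)
  u_2 = (1, 0, 0, -1)

Orthogonality check:
  u_2 · u_1 = 0 (should be 0)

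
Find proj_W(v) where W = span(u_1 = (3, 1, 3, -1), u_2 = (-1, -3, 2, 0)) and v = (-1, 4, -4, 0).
proj_W(v) = (-41/140, 493/140, -611/140, 11/20)

Set up U = [u_1 | ... | u_2] ∈ R^(4×2). The projector onto W = col(U) is P = U (U^T U)^(-1) U^T.
Compute U^T U =
  [20, 0]
  [0, 14],
and U^T v = (-11, -19).
Solve U^T U · c = U^T v for the coefficients: c = (-11/20, -19/14). The projection is proj_W(v) = U c.
Check: (v - proj_W(v)) · u_1 = 0  (should be 0).
Check: (v - proj_W(v)) · u_2 = 0  (should be 0).
Result: proj_W(v) = (-41/140, 493/140, -611/140, 11/20).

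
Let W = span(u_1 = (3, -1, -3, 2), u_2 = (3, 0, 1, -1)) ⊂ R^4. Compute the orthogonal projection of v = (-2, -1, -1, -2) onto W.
proj_W(v) = (-137/79, 46/237, 47/237, -1/237)

Set up U = [u_1 | ... | u_2] ∈ R^(4×2). The projector onto W = col(U) is P = U (U^T U)^(-1) U^T.
Compute U^T U =
  [23, 4]
  [4, 11],
and U^T v = (-6, -5).
Solve U^T U · c = U^T v for the coefficients: c = (-46/237, -91/237). The projection is proj_W(v) = U c.
Check: (v - proj_W(v)) · u_1 = 0  (should be 0).
Check: (v - proj_W(v)) · u_2 = 0  (should be 0).
Result: proj_W(v) = (-137/79, 46/237, 47/237, -1/237).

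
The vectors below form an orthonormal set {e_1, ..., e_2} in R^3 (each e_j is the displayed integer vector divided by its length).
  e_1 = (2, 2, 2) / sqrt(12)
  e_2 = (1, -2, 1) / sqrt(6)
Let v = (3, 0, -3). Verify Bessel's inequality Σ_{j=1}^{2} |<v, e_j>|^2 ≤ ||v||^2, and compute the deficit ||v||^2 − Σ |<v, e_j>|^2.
Σ |<v, e_j>|^2 = 0; ||v||^2 = 18; deficit = 18

Write each e_j = u_j / sqrt(<u_j, u_j>) where u_j is the displayed integer vector. Then <v, e_j> = <v, u_j> / sqrt(<u_j, u_j>), so |<v, e_j>|^2 = <v, u_j>^2 / <u_j, u_j>.
Coefficients: <v, e_1> = 0/sqrt(12), <v, e_2> = 0/sqrt(6).
Square and sum: Σ |<v, e_j>|^2 = 0.
Compute ||v||^2 = v·v = 18.
Deficit = 18 − 0 = 18 ≥ 0, confirming Bessel's inequality. (The deficit equals ||v − Σ <v,e_j> e_j||^2, the squared distance from v to span{e_j}.)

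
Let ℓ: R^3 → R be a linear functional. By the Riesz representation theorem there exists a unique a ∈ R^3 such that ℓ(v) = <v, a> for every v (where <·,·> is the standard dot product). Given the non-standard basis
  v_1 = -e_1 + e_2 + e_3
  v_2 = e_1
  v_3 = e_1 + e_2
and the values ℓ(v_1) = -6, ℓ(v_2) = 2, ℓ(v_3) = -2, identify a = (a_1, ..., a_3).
a = (2, -4, 0)

Write a = (a_1, ..., a_3) in the standard basis. For each basis vector v_i, ℓ(v_i) = <v_i, a> is a linear equation in the a_j's. Collect the n equations into a matrix system V a = ℓ, where row i of V is v_i (expressed in the standard basis). Since V is invertible (lower-triangular with 1s on the diagonal, up to permutation), solve by back-substitution:
  V =
[[-1, 1, 1],
 [1, 0, 0],
 [1, 1, 0]]
  V a = (-6, 2, -2)
Solving gives a = (2, -4, 0).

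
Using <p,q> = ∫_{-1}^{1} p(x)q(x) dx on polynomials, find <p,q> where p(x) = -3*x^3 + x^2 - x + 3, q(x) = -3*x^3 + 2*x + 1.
<p,q> = 704/105

Expand the product: p(x)·q(x) = 9*x^6 - 3*x^5 - 3*x^4 - 10*x^3 - x^2 + 5*x + 3.
∫_{-1}^{1} of each monomial x^k gives [2/(k+1) if k even, 0 if k odd]. Integrating term-by-term (or equivalently evaluating the antiderivative F(x) = 9*x^7/7 - x^6/2 - 3*x^5/5 - 5*x^4/2 - x^3/3 + 5*x^2/2 + 3*x at the endpoints):
  F(1) − F(−1) = 599/210 − (-809/210) = 704/105.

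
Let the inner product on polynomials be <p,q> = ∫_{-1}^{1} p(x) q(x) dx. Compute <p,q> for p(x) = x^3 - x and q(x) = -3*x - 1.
<p,q> = 4/5

Expand the product: p(x)·q(x) = -3*x^4 - x^3 + 3*x^2 + x.
∫_{-1}^{1} of each monomial x^k gives [2/(k+1) if k even, 0 if k odd]. Integrating term-by-term (or equivalently evaluating the antiderivative F(x) = -3*x^5/5 - x^4/4 + x^3 + x^2/2 at the endpoints):
  F(1) − F(−1) = 13/20 − (-3/20) = 4/5.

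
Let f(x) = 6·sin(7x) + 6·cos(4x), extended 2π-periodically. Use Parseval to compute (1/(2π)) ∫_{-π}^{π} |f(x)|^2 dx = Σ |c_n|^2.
Σ |c_n|^2 = 36

Expand |f|^2 and use orthogonality of {sin(nx), cos(mx)} on [-π, π]:
  ∫_{-π}^{π} sin(nx)^2 dx = π, ∫ cos(mx)^2 dx = π, and cross terms integrate to 0.
So ∫_{-π}^{π} f(x)^2 dx = 6^2 · π + 6^2 · π = (36 + 36)π.
Divide by 2π: (36 + 36)/2 = 36.
By Parseval, this equals Σ |c_n|^2.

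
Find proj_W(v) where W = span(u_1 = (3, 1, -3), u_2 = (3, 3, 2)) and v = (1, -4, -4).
proj_W(v) = (-135/382, -823/382, -905/191)

Set up U = [u_1 | ... | u_2] ∈ R^(3×2). The projector onto W = col(U) is P = U (U^T U)^(-1) U^T.
Compute U^T U =
  [19, 6]
  [6, 22],
and U^T v = (11, -17).
Solve U^T U · c = U^T v for the coefficients: c = (172/191, -389/382). The projection is proj_W(v) = U c.
Check: (v - proj_W(v)) · u_1 = 0  (should be 0).
Check: (v - proj_W(v)) · u_2 = 0  (should be 0).
Result: proj_W(v) = (-135/382, -823/382, -905/191).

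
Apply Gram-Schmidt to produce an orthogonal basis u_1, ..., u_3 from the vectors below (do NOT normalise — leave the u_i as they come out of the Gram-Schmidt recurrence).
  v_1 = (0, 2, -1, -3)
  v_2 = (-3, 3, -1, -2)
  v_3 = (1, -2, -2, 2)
Orthogonal basis:
  u_1 = (0, 2, -1, -3)
  u_2 = (-3, 8/7, -1/14, 11/14)
  u_3 = (1/51, -74/153, -397/153, 83/153)

Apply the Gram-Schmidt recurrence
  u_1 = v_1
  u_i = v_i − Σ_{j<i} ((v_i · u_j) / (u_j · u_j)) · u_j.

Step by step this gives:
  u_1 = (0, 2, -1, -3)
  u_2 = (-3, 8/7, -1/14, 11/14)
  u_3 = (1/51, -74/153, -397/153, 83/153)

Orthogonality check:
  u_2 · u_1 = 0 (should be 0)
  u_3 · u_1 = 0 (should be 0)
  u_3 · u_2 = 0 (should be 0)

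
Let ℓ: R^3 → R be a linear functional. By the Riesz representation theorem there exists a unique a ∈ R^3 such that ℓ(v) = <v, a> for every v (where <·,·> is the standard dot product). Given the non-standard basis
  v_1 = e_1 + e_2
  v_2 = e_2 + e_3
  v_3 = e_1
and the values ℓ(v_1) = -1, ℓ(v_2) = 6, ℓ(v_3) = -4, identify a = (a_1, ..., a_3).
a = (-4, 3, 3)

Write a = (a_1, ..., a_3) in the standard basis. For each basis vector v_i, ℓ(v_i) = <v_i, a> is a linear equation in the a_j's. Collect the n equations into a matrix system V a = ℓ, where row i of V is v_i (expressed in the standard basis). Since V is invertible (lower-triangular with 1s on the diagonal, up to permutation), solve by back-substitution:
  V =
[[1, 1, 0],
 [0, 1, 1],
 [1, 0, 0]]
  V a = (-1, 6, -4)
Solving gives a = (-4, 3, 3).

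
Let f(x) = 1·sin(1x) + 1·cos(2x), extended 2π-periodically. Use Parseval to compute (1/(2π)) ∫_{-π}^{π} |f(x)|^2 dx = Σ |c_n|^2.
Σ |c_n|^2 = 1

Expand |f|^2 and use orthogonality of {sin(nx), cos(mx)} on [-π, π]:
  ∫_{-π}^{π} sin(nx)^2 dx = π, ∫ cos(mx)^2 dx = π, and cross terms integrate to 0.
So ∫_{-π}^{π} f(x)^2 dx = 1^2 · π + 1^2 · π = (1 + 1)π.
Divide by 2π: (1 + 1)/2 = 1.
By Parseval, this equals Σ |c_n|^2.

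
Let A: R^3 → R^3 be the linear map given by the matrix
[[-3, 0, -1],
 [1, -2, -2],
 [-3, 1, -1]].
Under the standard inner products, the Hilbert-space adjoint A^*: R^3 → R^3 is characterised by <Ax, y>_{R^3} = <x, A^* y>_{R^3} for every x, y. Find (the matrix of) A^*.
A^* = A^T =
[[-3, 1, -3],
 [0, -2, 1],
 [-1, -2, -1]]

For real matrices with standard dot products, the defining identity <Ax, y> = <x, A^* y> gives (Ax)^T y = x^T (A^*) y, i.e. x^T A^T y = x^T (A^*) y. Since this holds for all x, y, we must have A^* = A^T. Therefore
A^* =
[[-3, 1, -3],
 [0, -2, 1],
 [-1, -2, -1]].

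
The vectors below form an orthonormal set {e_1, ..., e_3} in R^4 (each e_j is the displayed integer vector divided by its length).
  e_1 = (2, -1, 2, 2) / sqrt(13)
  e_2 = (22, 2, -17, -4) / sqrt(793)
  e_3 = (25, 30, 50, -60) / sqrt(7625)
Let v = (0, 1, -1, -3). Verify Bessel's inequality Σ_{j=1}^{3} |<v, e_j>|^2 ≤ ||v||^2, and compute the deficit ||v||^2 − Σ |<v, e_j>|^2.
Σ |<v, e_j>|^2 = 54/5; ||v||^2 = 11; deficit = 1/5

Write each e_j = u_j / sqrt(<u_j, u_j>) where u_j is the displayed integer vector. Then <v, e_j> = <v, u_j> / sqrt(<u_j, u_j>), so |<v, e_j>|^2 = <v, u_j>^2 / <u_j, u_j>.
Coefficients: <v, e_1> = -9/sqrt(13), <v, e_2> = 31/sqrt(793), <v, e_3> = 160/sqrt(7625).
Square and sum: Σ |<v, e_j>|^2 = 54/5.
Compute ||v||^2 = v·v = 11.
Deficit = 11 − 54/5 = 1/5 ≥ 0, confirming Bessel's inequality. (The deficit equals ||v − Σ <v,e_j> e_j||^2, the squared distance from v to span{e_j}.)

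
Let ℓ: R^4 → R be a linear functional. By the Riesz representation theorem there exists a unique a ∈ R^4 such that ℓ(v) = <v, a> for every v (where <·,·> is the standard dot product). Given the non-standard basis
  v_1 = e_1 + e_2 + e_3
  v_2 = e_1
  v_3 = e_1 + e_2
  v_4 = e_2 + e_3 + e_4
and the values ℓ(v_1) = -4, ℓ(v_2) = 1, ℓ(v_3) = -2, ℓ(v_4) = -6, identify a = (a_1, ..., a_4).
a = (1, -3, -2, -1)

Write a = (a_1, ..., a_4) in the standard basis. For each basis vector v_i, ℓ(v_i) = <v_i, a> is a linear equation in the a_j's. Collect the n equations into a matrix system V a = ℓ, where row i of V is v_i (expressed in the standard basis). Since V is invertible (lower-triangular with 1s on the diagonal, up to permutation), solve by back-substitution:
  V =
[[1, 1, 1, 0],
 [1, 0, 0, 0],
 [1, 1, 0, 0],
 [0, 1, 1, 1]]
  V a = (-4, 1, -2, -6)
Solving gives a = (1, -3, -2, -1).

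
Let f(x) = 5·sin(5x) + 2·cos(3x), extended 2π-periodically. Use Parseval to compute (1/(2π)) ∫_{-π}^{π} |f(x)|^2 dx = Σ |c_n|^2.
Σ |c_n|^2 = 29/2

Expand |f|^2 and use orthogonality of {sin(nx), cos(mx)} on [-π, π]:
  ∫_{-π}^{π} sin(nx)^2 dx = π, ∫ cos(mx)^2 dx = π, and cross terms integrate to 0.
So ∫_{-π}^{π} f(x)^2 dx = 5^2 · π + 2^2 · π = (25 + 4)π.
Divide by 2π: (25 + 4)/2 = 29/2.
By Parseval, this equals Σ |c_n|^2.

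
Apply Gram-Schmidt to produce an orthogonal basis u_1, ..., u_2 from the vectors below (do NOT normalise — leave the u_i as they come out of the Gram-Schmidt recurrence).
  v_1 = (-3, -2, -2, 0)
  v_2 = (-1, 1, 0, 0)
Orthogonal basis:
  u_1 = (-3, -2, -2, 0)
  u_2 = (-14/17, 19/17, 2/17, 0)

Apply the Gram-Schmidt recurrence
  u_1 = v_1
  u_i = v_i − Σ_{j<i} ((v_i · u_j) / (u_j · u_j)) · u_j.

Step by step this gives:
  u_1 = (-3, -2, -2, 0)
  u_2 = (-14/17, 19/17, 2/17, 0)

Orthogonality check:
  u_2 · u_1 = 0 (should be 0)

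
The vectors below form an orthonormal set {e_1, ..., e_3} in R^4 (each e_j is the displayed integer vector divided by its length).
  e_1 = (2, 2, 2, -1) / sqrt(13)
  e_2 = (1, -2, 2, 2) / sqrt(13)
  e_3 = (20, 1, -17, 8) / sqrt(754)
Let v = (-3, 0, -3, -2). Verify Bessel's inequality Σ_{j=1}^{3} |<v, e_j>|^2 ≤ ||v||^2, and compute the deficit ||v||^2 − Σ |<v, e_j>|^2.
Σ |<v, e_j>|^2 = 16227/754; ||v||^2 = 22; deficit = 361/754

Write each e_j = u_j / sqrt(<u_j, u_j>) where u_j is the displayed integer vector. Then <v, e_j> = <v, u_j> / sqrt(<u_j, u_j>), so |<v, e_j>|^2 = <v, u_j>^2 / <u_j, u_j>.
Coefficients: <v, e_1> = -10/sqrt(13), <v, e_2> = -13/sqrt(13), <v, e_3> = -25/sqrt(754).
Square and sum: Σ |<v, e_j>|^2 = 16227/754.
Compute ||v||^2 = v·v = 22.
Deficit = 22 − 16227/754 = 361/754 ≥ 0, confirming Bessel's inequality. (The deficit equals ||v − Σ <v,e_j> e_j||^2, the squared distance from v to span{e_j}.)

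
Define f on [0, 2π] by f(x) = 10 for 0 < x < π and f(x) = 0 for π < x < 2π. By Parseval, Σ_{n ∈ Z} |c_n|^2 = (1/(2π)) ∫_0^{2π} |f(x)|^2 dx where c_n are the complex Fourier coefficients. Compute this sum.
Σ |c_n|^2 = 50

Parseval equates the L^2 energy of f (normalised by 1/(2π)) with the ℓ^2 sum of its Fourier coefficients: (1/(2π)) ∫_0^{2π} |f|^2 = Σ |c_n|^2.
Compute the left side: (1/(2π)) [∫_0^π 10^2 dx + ∫_π^{2π} 0^2 dx] = (1/(2π)) · (100π + 0π) = (100 + 0)/2 = 50.
So Σ_{n ∈ Z} |c_n|^2 = 50.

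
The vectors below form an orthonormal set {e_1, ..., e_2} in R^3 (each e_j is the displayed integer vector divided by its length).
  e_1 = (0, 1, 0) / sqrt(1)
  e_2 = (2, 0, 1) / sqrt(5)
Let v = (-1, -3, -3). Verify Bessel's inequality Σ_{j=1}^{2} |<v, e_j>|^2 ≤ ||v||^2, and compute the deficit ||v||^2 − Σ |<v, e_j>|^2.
Σ |<v, e_j>|^2 = 14; ||v||^2 = 19; deficit = 5

Write each e_j = u_j / sqrt(<u_j, u_j>) where u_j is the displayed integer vector. Then <v, e_j> = <v, u_j> / sqrt(<u_j, u_j>), so |<v, e_j>|^2 = <v, u_j>^2 / <u_j, u_j>.
Coefficients: <v, e_1> = -3/sqrt(1), <v, e_2> = -5/sqrt(5).
Square and sum: Σ |<v, e_j>|^2 = 14.
Compute ||v||^2 = v·v = 19.
Deficit = 19 − 14 = 5 ≥ 0, confirming Bessel's inequality. (The deficit equals ||v − Σ <v,e_j> e_j||^2, the squared distance from v to span{e_j}.)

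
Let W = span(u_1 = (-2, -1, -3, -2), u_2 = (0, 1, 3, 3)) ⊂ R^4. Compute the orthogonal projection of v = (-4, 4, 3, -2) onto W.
proj_W(v) = (-93/43, 17/86, 51/86, 72/43)

Set up U = [u_1 | ... | u_2] ∈ R^(4×2). The projector onto W = col(U) is P = U (U^T U)^(-1) U^T.
Compute U^T U =
  [18, -16]
  [-16, 19],
and U^T v = (-1, 7).
Solve U^T U · c = U^T v for the coefficients: c = (93/86, 55/43). The projection is proj_W(v) = U c.
Check: (v - proj_W(v)) · u_1 = 0  (should be 0).
Check: (v - proj_W(v)) · u_2 = 0  (should be 0).
Result: proj_W(v) = (-93/43, 17/86, 51/86, 72/43).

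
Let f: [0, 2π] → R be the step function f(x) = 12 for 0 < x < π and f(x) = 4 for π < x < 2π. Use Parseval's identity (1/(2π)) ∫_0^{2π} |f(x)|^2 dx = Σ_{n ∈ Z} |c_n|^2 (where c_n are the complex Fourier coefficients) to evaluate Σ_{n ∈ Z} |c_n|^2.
Σ |c_n|^2 = 80

Parseval equates the L^2 energy of f (normalised by 1/(2π)) with the ℓ^2 sum of its Fourier coefficients: (1/(2π)) ∫_0^{2π} |f|^2 = Σ |c_n|^2.
Compute the left side: (1/(2π)) [∫_0^π 12^2 dx + ∫_π^{2π} 4^2 dx] = (1/(2π)) · (144π + 16π) = (144 + 16)/2 = 80.
So Σ_{n ∈ Z} |c_n|^2 = 80.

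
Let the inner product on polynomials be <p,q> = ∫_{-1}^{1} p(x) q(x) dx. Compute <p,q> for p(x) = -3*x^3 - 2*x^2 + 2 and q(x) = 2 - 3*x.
<p,q> = 134/15

Expand the product: p(x)·q(x) = 9*x^4 - 4*x^2 - 6*x + 4.
∫_{-1}^{1} of each monomial x^k gives [2/(k+1) if k even, 0 if k odd]. Integrating term-by-term (or equivalently evaluating the antiderivative F(x) = 9*x^5/5 - 4*x^3/3 - 3*x^2 + 4*x at the endpoints):
  F(1) − F(−1) = 22/15 − (-112/15) = 134/15.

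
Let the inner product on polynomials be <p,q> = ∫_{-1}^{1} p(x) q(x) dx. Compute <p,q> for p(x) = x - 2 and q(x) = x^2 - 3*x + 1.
<p,q> = -22/3

Expand the product: p(x)·q(x) = x^3 - 5*x^2 + 7*x - 2.
∫_{-1}^{1} of each monomial x^k gives [2/(k+1) if k even, 0 if k odd]. Integrating term-by-term (or equivalently evaluating the antiderivative F(x) = x^4/4 - 5*x^3/3 + 7*x^2/2 - 2*x at the endpoints):
  F(1) − F(−1) = 1/12 − (89/12) = -22/3.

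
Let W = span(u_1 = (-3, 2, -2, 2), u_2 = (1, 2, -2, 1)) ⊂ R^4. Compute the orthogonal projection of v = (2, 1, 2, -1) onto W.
proj_W(v) = (328/161, -88/161, 88/161, -137/161)

Set up U = [u_1 | ... | u_2] ∈ R^(4×2). The projector onto W = col(U) is P = U (U^T U)^(-1) U^T.
Compute U^T U =
  [21, 7]
  [7, 10],
and U^T v = (-10, -1).
Solve U^T U · c = U^T v for the coefficients: c = (-93/161, 7/23). The projection is proj_W(v) = U c.
Check: (v - proj_W(v)) · u_1 = 0  (should be 0).
Check: (v - proj_W(v)) · u_2 = 0  (should be 0).
Result: proj_W(v) = (328/161, -88/161, 88/161, -137/161).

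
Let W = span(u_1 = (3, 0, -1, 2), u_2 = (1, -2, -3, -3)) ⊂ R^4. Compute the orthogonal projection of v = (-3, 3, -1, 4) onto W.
proj_W(v) = (-18/23, 36/23, 54/23, 54/23)

Set up U = [u_1 | ... | u_2] ∈ R^(4×2). The projector onto W = col(U) is P = U (U^T U)^(-1) U^T.
Compute U^T U =
  [14, 0]
  [0, 23],
and U^T v = (0, -18).
Solve U^T U · c = U^T v for the coefficients: c = (0, -18/23). The projection is proj_W(v) = U c.
Check: (v - proj_W(v)) · u_1 = 0  (should be 0).
Check: (v - proj_W(v)) · u_2 = 0  (should be 0).
Result: proj_W(v) = (-18/23, 36/23, 54/23, 54/23).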